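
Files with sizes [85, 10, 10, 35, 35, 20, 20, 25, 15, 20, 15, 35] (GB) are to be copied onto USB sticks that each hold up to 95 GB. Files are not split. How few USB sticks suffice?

4

Total = 85 + 35 + 35 + 35 + 25 + 20 + 20 + 20 + 15 + 15 + 10 + 10 = 325 GB.
Lower bound: ⌈325/95⌉ = 4 USB sticks.
A packing using 4 USB sticks:
  USB stick 1: 85 + 10 = 95
  USB stick 2: 35 + 35 + 25 = 95
  USB stick 3: 35 + 20 + 20 + 20 = 95
  USB stick 4: 15 + 15 + 10 = 40
This matches the lower bound, so 4 is optimal.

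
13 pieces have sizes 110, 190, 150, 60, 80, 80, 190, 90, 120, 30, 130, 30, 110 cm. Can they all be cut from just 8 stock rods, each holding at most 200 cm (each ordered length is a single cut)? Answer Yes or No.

Yes

A valid assignment using 8 stock rods:
  stock rod 1: 190 = 190
  stock rod 2: 190 = 190
  stock rod 3: 150 + 30 = 180
  stock rod 4: 130 + 60 = 190
  stock rod 5: 120 + 80 = 200
  stock rod 6: 110 + 90 = 200
  stock rod 7: 110 + 80 = 190
  stock rod 8: 30 = 30
Every load is within 200 cm, so 8 stock rods suffice.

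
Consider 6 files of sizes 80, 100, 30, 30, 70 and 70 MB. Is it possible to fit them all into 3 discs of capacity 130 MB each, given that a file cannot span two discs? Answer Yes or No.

No

Total = 380 MB; ⌈380/130⌉ = 3.
4 files each exceed half the capacity and cannot share a disc, forcing at least 4 discs.
At least 4 discs are required, but only 3 are allowed.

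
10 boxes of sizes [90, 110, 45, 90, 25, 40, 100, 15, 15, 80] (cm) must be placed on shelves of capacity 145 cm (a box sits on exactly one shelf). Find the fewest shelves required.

Total = 110 + 100 + 90 + 90 + 80 + 45 + 40 + 25 + 15 + 15 = 610 cm.
Lower bound: ⌈610/145⌉ = 5 shelves.
A packing using 5 shelves:
  shelf 1: 110 + 25 = 135
  shelf 2: 100 + 45 = 145
  shelf 3: 90 + 40 + 15 = 145
  shelf 4: 90 + 15 = 105
  shelf 5: 80 = 80
This matches the lower bound, so 5 is optimal.

5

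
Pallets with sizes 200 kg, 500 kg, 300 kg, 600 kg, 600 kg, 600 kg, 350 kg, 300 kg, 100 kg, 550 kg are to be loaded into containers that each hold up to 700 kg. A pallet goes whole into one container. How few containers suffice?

7

Total = 600 + 600 + 600 + 550 + 500 + 350 + 300 + 300 + 200 + 100 = 4100 kg.
Lower bound: ⌈4100/700⌉ = 6 containers.
A packing using 7 containers:
  container 1: 600 + 100 = 700
  container 2: 600 = 600
  container 3: 600 = 600
  container 4: 550 = 550
  container 5: 500 + 200 = 700
  container 6: 350 + 300 = 650
  container 7: 300 = 300
No arrangement into 6 containers stays within capacity, so 7 is optimal.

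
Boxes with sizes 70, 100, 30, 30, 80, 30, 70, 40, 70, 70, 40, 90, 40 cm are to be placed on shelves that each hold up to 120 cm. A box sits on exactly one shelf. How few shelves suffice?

Total = 100 + 90 + 80 + 70 + 70 + 70 + 70 + 40 + 40 + 40 + 30 + 30 + 30 = 760 cm.
Lower bound: ⌈760/120⌉ = 7 shelves.
A packing using 7 shelves:
  shelf 1: 100 = 100
  shelf 2: 90 + 30 = 120
  shelf 3: 80 + 40 = 120
  shelf 4: 70 + 40 = 110
  shelf 5: 70 + 40 = 110
  shelf 6: 70 + 30 = 100
  shelf 7: 70 + 30 = 100
This matches the lower bound, so 7 is optimal.

7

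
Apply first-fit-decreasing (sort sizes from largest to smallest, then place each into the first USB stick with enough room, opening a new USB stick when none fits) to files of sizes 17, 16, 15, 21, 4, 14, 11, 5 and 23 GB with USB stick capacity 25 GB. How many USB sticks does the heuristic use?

Sorted descending: 23, 21, 17, 16, 15, 14, 11, 5, 4.
  23 → USB stick 1 (new)  [load 23/25]
  21 → USB stick 2 (new)  [load 21/25]
  17 → USB stick 3 (new)  [load 17/25]
  16 → USB stick 4 (new)  [load 16/25]
  15 → USB stick 5 (new)  [load 15/25]
  14 → USB stick 6 (new)  [load 14/25]
  11 → USB stick 6  [load 25/25]
  5 → USB stick 3  [load 22/25]
  4 → USB stick 2  [load 25/25]
6 USB sticks opened.

6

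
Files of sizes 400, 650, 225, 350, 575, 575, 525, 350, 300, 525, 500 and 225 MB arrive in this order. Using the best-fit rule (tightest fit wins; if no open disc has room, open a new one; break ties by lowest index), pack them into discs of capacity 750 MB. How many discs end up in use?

9

  400 → disc 1 (new)  [load 400/750]
  650 → disc 2 (new)  [load 650/750]
  225 → disc 1  [load 625/750]
  350 → disc 3 (new)  [load 350/750]
  575 → disc 4 (new)  [load 575/750]
  575 → disc 5 (new)  [load 575/750]
  525 → disc 6 (new)  [load 525/750]
  350 → disc 3  [load 700/750]
  300 → disc 7 (new)  [load 300/750]
  525 → disc 8 (new)  [load 525/750]
  500 → disc 9 (new)  [load 500/750]
  225 → disc 6  [load 750/750]
9 discs opened.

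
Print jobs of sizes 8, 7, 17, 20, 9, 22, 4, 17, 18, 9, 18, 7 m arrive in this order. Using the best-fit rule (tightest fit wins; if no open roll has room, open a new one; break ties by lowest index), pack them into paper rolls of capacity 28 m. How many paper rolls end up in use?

  8 → roll 1 (new)  [load 8/28]
  7 → roll 1  [load 15/28]
  17 → roll 2 (new)  [load 17/28]
  20 → roll 3 (new)  [load 20/28]
  9 → roll 2  [load 26/28]
  22 → roll 4 (new)  [load 22/28]
  4 → roll 4  [load 26/28]
  17 → roll 5 (new)  [load 17/28]
  18 → roll 6 (new)  [load 18/28]
  9 → roll 6  [load 27/28]
  18 → roll 7 (new)  [load 18/28]
  7 → roll 3  [load 27/28]
7 paper rolls opened.

7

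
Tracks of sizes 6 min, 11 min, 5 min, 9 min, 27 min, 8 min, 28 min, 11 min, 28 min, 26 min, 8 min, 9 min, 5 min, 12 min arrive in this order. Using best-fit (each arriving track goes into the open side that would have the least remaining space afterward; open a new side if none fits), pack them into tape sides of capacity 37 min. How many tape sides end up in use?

  6 → side 1 (new)  [load 6/37]
  11 → side 1  [load 17/37]
  5 → side 1  [load 22/37]
  9 → side 1  [load 31/37]
  27 → side 2 (new)  [load 27/37]
  8 → side 2  [load 35/37]
  28 → side 3 (new)  [load 28/37]
  11 → side 4 (new)  [load 11/37]
  28 → side 5 (new)  [load 28/37]
  26 → side 4  [load 37/37]
  8 → side 3  [load 36/37]
  9 → side 5  [load 37/37]
  5 → side 1  [load 36/37]
  12 → side 6 (new)  [load 12/37]
6 tape sides opened.

6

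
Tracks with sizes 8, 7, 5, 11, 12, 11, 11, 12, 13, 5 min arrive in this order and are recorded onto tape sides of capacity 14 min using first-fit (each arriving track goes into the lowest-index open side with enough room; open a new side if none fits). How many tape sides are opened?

  8 → side 1 (new)  [load 8/14]
  7 → side 2 (new)  [load 7/14]
  5 → side 1  [load 13/14]
  11 → side 3 (new)  [load 11/14]
  12 → side 4 (new)  [load 12/14]
  11 → side 5 (new)  [load 11/14]
  11 → side 6 (new)  [load 11/14]
  12 → side 7 (new)  [load 12/14]
  13 → side 8 (new)  [load 13/14]
  5 → side 2  [load 12/14]
8 tape sides opened.

8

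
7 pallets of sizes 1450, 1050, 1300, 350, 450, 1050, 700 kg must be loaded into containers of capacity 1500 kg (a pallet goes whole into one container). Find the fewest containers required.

Total = 1450 + 1300 + 1050 + 1050 + 700 + 450 + 350 = 6350 kg.
Lower bound: ⌈6350/1500⌉ = 5 containers.
A packing using 5 containers:
  container 1: 1450 = 1450
  container 2: 1300 = 1300
  container 3: 1050 + 450 = 1500
  container 4: 1050 + 350 = 1400
  container 5: 700 = 700
This matches the lower bound, so 5 is optimal.

5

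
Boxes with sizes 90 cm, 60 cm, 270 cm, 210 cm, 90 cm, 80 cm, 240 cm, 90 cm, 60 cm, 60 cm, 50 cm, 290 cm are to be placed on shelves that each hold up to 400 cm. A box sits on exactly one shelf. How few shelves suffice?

5

Total = 290 + 270 + 240 + 210 + 90 + 90 + 90 + 80 + 60 + 60 + 60 + 50 = 1590 cm.
Lower bound: ⌈1590/400⌉ = 4 shelves.
A packing using 5 shelves:
  shelf 1: 290 + 90 = 380
  shelf 2: 270 + 90 = 360
  shelf 3: 240 + 90 + 60 = 390
  shelf 4: 210 + 80 + 60 + 50 = 400
  shelf 5: 60 = 60
No arrangement into 4 shelves stays within capacity, so 5 is optimal.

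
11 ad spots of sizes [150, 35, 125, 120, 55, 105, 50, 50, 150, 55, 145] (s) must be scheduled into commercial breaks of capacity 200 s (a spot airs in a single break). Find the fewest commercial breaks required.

6

Total = 150 + 150 + 145 + 125 + 120 + 105 + 55 + 55 + 50 + 50 + 35 = 1040 s.
Lower bound: ⌈1040/200⌉ = 6 commercial breaks.
A packing using 6 commercial breaks:
  break 1: 150 + 50 = 200
  break 2: 150 + 50 = 200
  break 3: 145 + 55 = 200
  break 4: 125 + 55 = 180
  break 5: 120 + 35 = 155
  break 6: 105 = 105
This matches the lower bound, so 6 is optimal.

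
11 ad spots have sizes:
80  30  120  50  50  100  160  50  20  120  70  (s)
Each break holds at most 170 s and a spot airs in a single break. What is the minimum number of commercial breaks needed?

6

Total = 160 + 120 + 120 + 100 + 80 + 70 + 50 + 50 + 50 + 30 + 20 = 850 s.
Lower bound: ⌈850/170⌉ = 5 commercial breaks.
A packing using 6 commercial breaks:
  break 1: 160 = 160
  break 2: 120 + 50 = 170
  break 3: 120 + 50 = 170
  break 4: 100 + 70 = 170
  break 5: 80 + 50 + 30 = 160
  break 6: 20 = 20
No arrangement into 5 commercial breaks stays within capacity, so 6 is optimal.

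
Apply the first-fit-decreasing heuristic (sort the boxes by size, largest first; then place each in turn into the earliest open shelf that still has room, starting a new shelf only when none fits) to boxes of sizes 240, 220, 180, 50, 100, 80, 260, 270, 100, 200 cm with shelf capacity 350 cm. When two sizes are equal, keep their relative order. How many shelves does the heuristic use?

Sorted descending: 270, 260, 240, 220, 200, 180, 100, 100, 80, 50.
  270 → shelf 1 (new)  [load 270/350]
  260 → shelf 2 (new)  [load 260/350]
  240 → shelf 3 (new)  [load 240/350]
  220 → shelf 4 (new)  [load 220/350]
  200 → shelf 5 (new)  [load 200/350]
  180 → shelf 6 (new)  [load 180/350]
  100 → shelf 3  [load 340/350]
  100 → shelf 4  [load 320/350]
  80 → shelf 1  [load 350/350]
  50 → shelf 2  [load 310/350]
6 shelves opened.

6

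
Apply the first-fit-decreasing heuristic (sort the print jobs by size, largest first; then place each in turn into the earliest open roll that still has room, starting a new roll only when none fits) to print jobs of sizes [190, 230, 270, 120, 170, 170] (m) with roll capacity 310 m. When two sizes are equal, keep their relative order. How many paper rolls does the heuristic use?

5

Sorted descending: 270, 230, 190, 170, 170, 120.
  270 → roll 1 (new)  [load 270/310]
  230 → roll 2 (new)  [load 230/310]
  190 → roll 3 (new)  [load 190/310]
  170 → roll 4 (new)  [load 170/310]
  170 → roll 5 (new)  [load 170/310]
  120 → roll 3  [load 310/310]
5 paper rolls opened.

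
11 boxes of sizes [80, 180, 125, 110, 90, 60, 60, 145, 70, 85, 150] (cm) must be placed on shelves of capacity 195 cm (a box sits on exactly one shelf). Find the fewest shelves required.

Total = 180 + 150 + 145 + 125 + 110 + 90 + 85 + 80 + 70 + 60 + 60 = 1155 cm.
Lower bound: ⌈1155/195⌉ = 6 shelves.
A packing using 7 shelves:
  shelf 1: 180 = 180
  shelf 2: 150 = 150
  shelf 3: 145 = 145
  shelf 4: 125 + 70 = 195
  shelf 5: 110 + 85 = 195
  shelf 6: 90 + 80 = 170
  shelf 7: 60 + 60 = 120
No arrangement into 6 shelves stays within capacity, so 7 is optimal.

7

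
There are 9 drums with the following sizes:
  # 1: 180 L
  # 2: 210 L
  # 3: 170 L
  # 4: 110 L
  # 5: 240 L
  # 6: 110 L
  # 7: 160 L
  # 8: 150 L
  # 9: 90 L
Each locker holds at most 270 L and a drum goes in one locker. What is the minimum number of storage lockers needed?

Total = 240 + 210 + 180 + 170 + 160 + 150 + 110 + 110 + 90 = 1420 L.
Lower bound: ⌈1420/270⌉ = 6 storage lockers.
A packing using 6 storage lockers:
  locker 1: 240 = 240
  locker 2: 210 = 210
  locker 3: 180 + 90 = 270
  locker 4: 170 = 170
  locker 5: 160 + 110 = 270
  locker 6: 150 + 110 = 260
This matches the lower bound, so 6 is optimal.

6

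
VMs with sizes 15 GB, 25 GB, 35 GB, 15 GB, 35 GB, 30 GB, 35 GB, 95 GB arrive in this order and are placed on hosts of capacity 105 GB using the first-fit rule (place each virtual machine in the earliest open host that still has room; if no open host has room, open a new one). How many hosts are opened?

3

  15 → host 1 (new)  [load 15/105]
  25 → host 1  [load 40/105]
  35 → host 1  [load 75/105]
  15 → host 1  [load 90/105]
  35 → host 2 (new)  [load 35/105]
  30 → host 2  [load 65/105]
  35 → host 2  [load 100/105]
  95 → host 3 (new)  [load 95/105]
3 hosts opened.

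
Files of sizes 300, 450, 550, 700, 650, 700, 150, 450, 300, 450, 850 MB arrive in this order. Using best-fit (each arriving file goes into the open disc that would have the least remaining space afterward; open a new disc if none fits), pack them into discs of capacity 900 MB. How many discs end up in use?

  300 → disc 1 (new)  [load 300/900]
  450 → disc 1  [load 750/900]
  550 → disc 2 (new)  [load 550/900]
  700 → disc 3 (new)  [load 700/900]
  650 → disc 4 (new)  [load 650/900]
  700 → disc 5 (new)  [load 700/900]
  150 → disc 1  [load 900/900]
  450 → disc 6 (new)  [load 450/900]
  300 → disc 2  [load 850/900]
  450 → disc 6  [load 900/900]
  850 → disc 7 (new)  [load 850/900]
7 discs opened.

7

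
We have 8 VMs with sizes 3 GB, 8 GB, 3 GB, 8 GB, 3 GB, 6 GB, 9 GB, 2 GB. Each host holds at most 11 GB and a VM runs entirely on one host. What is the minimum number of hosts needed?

Total = 9 + 8 + 8 + 6 + 3 + 3 + 3 + 2 = 42 GB.
Lower bound: ⌈42/11⌉ = 4 hosts.
A packing using 4 hosts:
  host 1: 9 + 2 = 11
  host 2: 8 + 3 = 11
  host 3: 8 + 3 = 11
  host 4: 6 + 3 = 9
This matches the lower bound, so 4 is optimal.

4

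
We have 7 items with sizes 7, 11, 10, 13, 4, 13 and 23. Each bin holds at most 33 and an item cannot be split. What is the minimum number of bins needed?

3

Total = 23 + 13 + 13 + 11 + 10 + 7 + 4 = 81.
Lower bound: ⌈81/33⌉ = 3 bins.
A packing using 3 bins:
  bin 1: 23 + 10 = 33
  bin 2: 13 + 13 + 7 = 33
  bin 3: 11 + 4 = 15
This matches the lower bound, so 3 is optimal.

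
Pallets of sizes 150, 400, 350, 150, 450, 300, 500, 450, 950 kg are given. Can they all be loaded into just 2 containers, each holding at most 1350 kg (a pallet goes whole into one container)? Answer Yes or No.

No

Total = 3700 kg; ⌈3700/1350⌉ = 3.
At least 3 containers are required, but only 2 are allowed.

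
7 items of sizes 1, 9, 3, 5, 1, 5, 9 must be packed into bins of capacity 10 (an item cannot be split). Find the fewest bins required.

Total = 9 + 9 + 5 + 5 + 3 + 1 + 1 = 33.
Lower bound: ⌈33/10⌉ = 4 bins.
A packing using 4 bins:
  bin 1: 9 + 1 = 10
  bin 2: 9 + 1 = 10
  bin 3: 5 + 5 = 10
  bin 4: 3 = 3
This matches the lower bound, so 4 is optimal.

4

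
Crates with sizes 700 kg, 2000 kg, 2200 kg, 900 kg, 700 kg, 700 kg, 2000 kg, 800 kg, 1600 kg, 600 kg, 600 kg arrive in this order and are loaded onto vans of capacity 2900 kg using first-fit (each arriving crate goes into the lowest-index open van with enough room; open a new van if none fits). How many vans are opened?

  700 → van 1 (new)  [load 700/2900]
  2000 → van 1  [load 2700/2900]
  2200 → van 2 (new)  [load 2200/2900]
  900 → van 3 (new)  [load 900/2900]
  700 → van 2  [load 2900/2900]
  700 → van 3  [load 1600/2900]
  2000 → van 4 (new)  [load 2000/2900]
  800 → van 3  [load 2400/2900]
  1600 → van 5 (new)  [load 1600/2900]
  600 → van 4  [load 2600/2900]
  600 → van 5  [load 2200/2900]
5 vans opened.

5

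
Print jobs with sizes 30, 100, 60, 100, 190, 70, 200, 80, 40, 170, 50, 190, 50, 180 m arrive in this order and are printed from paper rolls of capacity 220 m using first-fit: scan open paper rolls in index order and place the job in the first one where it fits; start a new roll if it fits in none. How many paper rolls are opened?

  30 → roll 1 (new)  [load 30/220]
  100 → roll 1  [load 130/220]
  60 → roll 1  [load 190/220]
  100 → roll 2 (new)  [load 100/220]
  190 → roll 3 (new)  [load 190/220]
  70 → roll 2  [load 170/220]
  200 → roll 4 (new)  [load 200/220]
  80 → roll 5 (new)  [load 80/220]
  40 → roll 2  [load 210/220]
  170 → roll 6 (new)  [load 170/220]
  50 → roll 5  [load 130/220]
  190 → roll 7 (new)  [load 190/220]
  50 → roll 5  [load 180/220]
  180 → roll 8 (new)  [load 180/220]
8 paper rolls opened.

8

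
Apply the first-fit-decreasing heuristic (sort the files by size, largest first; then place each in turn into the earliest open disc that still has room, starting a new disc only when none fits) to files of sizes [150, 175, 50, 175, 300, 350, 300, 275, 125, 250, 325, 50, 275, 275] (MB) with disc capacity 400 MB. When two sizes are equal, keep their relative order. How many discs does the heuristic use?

Sorted descending: 350, 325, 300, 300, 275, 275, 275, 250, 175, 175, 150, 125, 50, 50.
  350 → disc 1 (new)  [load 350/400]
  325 → disc 2 (new)  [load 325/400]
  300 → disc 3 (new)  [load 300/400]
  300 → disc 4 (new)  [load 300/400]
  275 → disc 5 (new)  [load 275/400]
  275 → disc 6 (new)  [load 275/400]
  275 → disc 7 (new)  [load 275/400]
  250 → disc 8 (new)  [load 250/400]
  175 → disc 9 (new)  [load 175/400]
  175 → disc 9  [load 350/400]
  150 → disc 8  [load 400/400]
  125 → disc 5  [load 400/400]
  50 → disc 1  [load 400/400]
  50 → disc 2  [load 375/400]
9 discs opened.

9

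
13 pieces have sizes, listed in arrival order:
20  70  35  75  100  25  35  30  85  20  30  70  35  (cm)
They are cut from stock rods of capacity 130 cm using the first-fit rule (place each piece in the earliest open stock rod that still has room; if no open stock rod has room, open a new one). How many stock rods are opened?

6

  20 → stock rod 1 (new)  [load 20/130]
  70 → stock rod 1  [load 90/130]
  35 → stock rod 1  [load 125/130]
  75 → stock rod 2 (new)  [load 75/130]
  100 → stock rod 3 (new)  [load 100/130]
  25 → stock rod 2  [load 100/130]
  35 → stock rod 4 (new)  [load 35/130]
  30 → stock rod 2  [load 130/130]
  85 → stock rod 4  [load 120/130]
  20 → stock rod 3  [load 120/130]
  30 → stock rod 5 (new)  [load 30/130]
  70 → stock rod 5  [load 100/130]
  35 → stock rod 6 (new)  [load 35/130]
6 stock rods opened.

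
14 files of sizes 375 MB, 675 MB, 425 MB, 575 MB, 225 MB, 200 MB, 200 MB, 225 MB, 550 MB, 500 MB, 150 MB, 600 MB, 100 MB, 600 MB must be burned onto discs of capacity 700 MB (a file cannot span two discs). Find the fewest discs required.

9

Total = 675 + 600 + 600 + 575 + 550 + 500 + 425 + 375 + 225 + 225 + 200 + 200 + 150 + 100 = 5400 MB.
Lower bound: ⌈5400/700⌉ = 8 discs.
A packing using 9 discs:
  disc 1: 675 = 675
  disc 2: 600 + 100 = 700
  disc 3: 600 = 600
  disc 4: 575 = 575
  disc 5: 550 + 150 = 700
  disc 6: 500 + 200 = 700
  disc 7: 425 + 225 = 650
  disc 8: 375 + 225 = 600
  disc 9: 200 = 200
No arrangement into 8 discs stays within capacity, so 9 is optimal.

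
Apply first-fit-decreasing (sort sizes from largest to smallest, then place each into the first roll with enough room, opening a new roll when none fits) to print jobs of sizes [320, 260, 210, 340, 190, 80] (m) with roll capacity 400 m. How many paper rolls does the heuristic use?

4

Sorted descending: 340, 320, 260, 210, 190, 80.
  340 → roll 1 (new)  [load 340/400]
  320 → roll 2 (new)  [load 320/400]
  260 → roll 3 (new)  [load 260/400]
  210 → roll 4 (new)  [load 210/400]
  190 → roll 4  [load 400/400]
  80 → roll 2  [load 400/400]
4 paper rolls opened.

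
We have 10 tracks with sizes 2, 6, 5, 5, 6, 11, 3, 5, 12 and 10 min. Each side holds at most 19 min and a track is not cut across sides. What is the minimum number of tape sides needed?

4

Total = 12 + 11 + 10 + 6 + 6 + 5 + 5 + 5 + 3 + 2 = 65 min.
Lower bound: ⌈65/19⌉ = 4 tape sides.
A packing using 4 tape sides:
  side 1: 12 + 6 = 18
  side 2: 11 + 6 + 2 = 19
  side 3: 10 + 5 + 3 = 18
  side 4: 5 + 5 = 10
This matches the lower bound, so 4 is optimal.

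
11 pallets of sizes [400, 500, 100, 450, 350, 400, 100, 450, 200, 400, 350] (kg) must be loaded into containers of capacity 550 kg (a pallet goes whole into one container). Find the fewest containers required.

Total = 500 + 450 + 450 + 400 + 400 + 400 + 350 + 350 + 200 + 100 + 100 = 3700 kg.
Lower bound: ⌈3700/550⌉ = 7 containers.
Also, 8 pallets each exceed 275 kg, and no two of those can share a container, so at least 8 containers are needed.
A packing using 8 containers:
  container 1: 500 = 500
  container 2: 450 + 100 = 550
  container 3: 450 + 100 = 550
  container 4: 400 = 400
  container 5: 400 = 400
  container 6: 400 = 400
  container 7: 350 + 200 = 550
  container 8: 350 = 350
This matches the lower bound, so 8 is optimal.

8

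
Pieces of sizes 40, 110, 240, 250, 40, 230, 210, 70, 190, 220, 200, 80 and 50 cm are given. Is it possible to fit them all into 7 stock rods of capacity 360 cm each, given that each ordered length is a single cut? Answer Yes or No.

Yes

A valid assignment using 7 stock rods:
  stock rod 1: 250 + 110 = 360
  stock rod 2: 240 + 80 + 40 = 360
  stock rod 3: 230 + 70 + 50 = 350
  stock rod 4: 220 + 40 = 260
  stock rod 5: 210 = 210
  stock rod 6: 200 = 200
  stock rod 7: 190 = 190
Every load is within 360 cm, so 7 stock rods suffice.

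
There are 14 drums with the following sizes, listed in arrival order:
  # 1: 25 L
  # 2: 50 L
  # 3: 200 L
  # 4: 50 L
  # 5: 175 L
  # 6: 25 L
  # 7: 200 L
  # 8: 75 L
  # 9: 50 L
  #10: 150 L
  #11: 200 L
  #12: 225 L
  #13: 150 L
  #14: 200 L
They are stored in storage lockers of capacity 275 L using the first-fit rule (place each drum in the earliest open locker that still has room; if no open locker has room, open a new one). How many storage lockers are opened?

8

  25 → locker 1 (new)  [load 25/275]
  50 → locker 1  [load 75/275]
  200 → locker 1  [load 275/275]
  50 → locker 2 (new)  [load 50/275]
  175 → locker 2  [load 225/275]
  25 → locker 2  [load 250/275]
  200 → locker 3 (new)  [load 200/275]
  75 → locker 3  [load 275/275]
  50 → locker 4 (new)  [load 50/275]
  150 → locker 4  [load 200/275]
  200 → locker 5 (new)  [load 200/275]
  225 → locker 6 (new)  [load 225/275]
  150 → locker 7 (new)  [load 150/275]
  200 → locker 8 (new)  [load 200/275]
8 storage lockers opened.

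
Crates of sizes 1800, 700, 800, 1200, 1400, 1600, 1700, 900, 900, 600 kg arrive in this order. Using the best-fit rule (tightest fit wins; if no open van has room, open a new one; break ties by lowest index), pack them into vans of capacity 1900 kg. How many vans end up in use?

7

  1800 → van 1 (new)  [load 1800/1900]
  700 → van 2 (new)  [load 700/1900]
  800 → van 2  [load 1500/1900]
  1200 → van 3 (new)  [load 1200/1900]
  1400 → van 4 (new)  [load 1400/1900]
  1600 → van 5 (new)  [load 1600/1900]
  1700 → van 6 (new)  [load 1700/1900]
  900 → van 7 (new)  [load 900/1900]
  900 → van 7  [load 1800/1900]
  600 → van 3  [load 1800/1900]
7 vans opened.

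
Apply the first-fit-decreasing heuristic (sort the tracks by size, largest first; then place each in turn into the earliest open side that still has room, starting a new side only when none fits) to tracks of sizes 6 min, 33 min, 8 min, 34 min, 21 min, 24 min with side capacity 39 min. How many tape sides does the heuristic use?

Sorted descending: 34, 33, 24, 21, 8, 6.
  34 → side 1 (new)  [load 34/39]
  33 → side 2 (new)  [load 33/39]
  24 → side 3 (new)  [load 24/39]
  21 → side 4 (new)  [load 21/39]
  8 → side 3  [load 32/39]
  6 → side 2  [load 39/39]
4 tape sides opened.

4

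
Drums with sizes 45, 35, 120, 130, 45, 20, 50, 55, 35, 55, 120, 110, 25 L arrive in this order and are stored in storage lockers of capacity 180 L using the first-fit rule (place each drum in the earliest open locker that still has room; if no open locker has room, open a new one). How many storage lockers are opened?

6

  45 → locker 1 (new)  [load 45/180]
  35 → locker 1  [load 80/180]
  120 → locker 2 (new)  [load 120/180]
  130 → locker 3 (new)  [load 130/180]
  45 → locker 1  [load 125/180]
  20 → locker 1  [load 145/180]
  50 → locker 2  [load 170/180]
  55 → locker 4 (new)  [load 55/180]
  35 → locker 1  [load 180/180]
  55 → locker 4  [load 110/180]
  120 → locker 5 (new)  [load 120/180]
  110 → locker 6 (new)  [load 110/180]
  25 → locker 3  [load 155/180]
6 storage lockers opened.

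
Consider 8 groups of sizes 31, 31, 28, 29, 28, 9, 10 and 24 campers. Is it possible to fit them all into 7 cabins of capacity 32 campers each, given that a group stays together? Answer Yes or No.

Yes

A valid assignment using 7 cabins:
  cabin 1: 31 = 31
  cabin 2: 31 = 31
  cabin 3: 29 = 29
  cabin 4: 28 = 28
  cabin 5: 28 = 28
  cabin 6: 24 = 24
  cabin 7: 10 + 9 = 19
Every load is within 32 campers, so 7 cabins suffice.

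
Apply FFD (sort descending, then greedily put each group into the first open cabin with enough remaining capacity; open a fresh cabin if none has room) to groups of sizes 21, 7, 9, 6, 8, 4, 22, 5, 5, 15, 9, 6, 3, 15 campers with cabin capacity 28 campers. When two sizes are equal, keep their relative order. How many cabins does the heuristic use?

5

Sorted descending: 22, 21, 15, 15, 9, 9, 8, 7, 6, 6, 5, 5, 4, 3.
  22 → cabin 1 (new)  [load 22/28]
  21 → cabin 2 (new)  [load 21/28]
  15 → cabin 3 (new)  [load 15/28]
  15 → cabin 4 (new)  [load 15/28]
  9 → cabin 3  [load 24/28]
  9 → cabin 4  [load 24/28]
  8 → cabin 5 (new)  [load 8/28]
  7 → cabin 2  [load 28/28]
  6 → cabin 1  [load 28/28]
  6 → cabin 5  [load 14/28]
  5 → cabin 5  [load 19/28]
  5 → cabin 5  [load 24/28]
  4 → cabin 3  [load 28/28]
  3 → cabin 4  [load 27/28]
5 cabins opened.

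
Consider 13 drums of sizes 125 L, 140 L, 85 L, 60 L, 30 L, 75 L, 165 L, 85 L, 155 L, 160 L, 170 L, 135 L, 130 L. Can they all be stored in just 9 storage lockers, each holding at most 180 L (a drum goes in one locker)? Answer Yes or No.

No

Total = 1515 L; ⌈1515/180⌉ = 9.
The bound of 9 does not rule out 9, but exhaustive search shows no assignment into 9 storage lockers of capacity 180 L exists — the minimum is 10.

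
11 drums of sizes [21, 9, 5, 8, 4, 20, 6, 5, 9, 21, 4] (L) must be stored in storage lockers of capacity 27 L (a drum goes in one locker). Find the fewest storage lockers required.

5

Total = 21 + 21 + 20 + 9 + 9 + 8 + 6 + 5 + 5 + 4 + 4 = 112 L.
Lower bound: ⌈112/27⌉ = 5 storage lockers.
A packing using 5 storage lockers:
  locker 1: 21 + 6 = 27
  locker 2: 21 + 5 = 26
  locker 3: 20 + 5 = 25
  locker 4: 9 + 9 + 8 = 26
  locker 5: 4 + 4 = 8
This matches the lower bound, so 5 is optimal.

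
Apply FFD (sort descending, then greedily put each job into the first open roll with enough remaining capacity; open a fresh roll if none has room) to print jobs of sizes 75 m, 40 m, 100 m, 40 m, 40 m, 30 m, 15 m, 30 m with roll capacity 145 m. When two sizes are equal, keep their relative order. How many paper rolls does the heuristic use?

Sorted descending: 100, 75, 40, 40, 40, 30, 30, 15.
  100 → roll 1 (new)  [load 100/145]
  75 → roll 2 (new)  [load 75/145]
  40 → roll 1  [load 140/145]
  40 → roll 2  [load 115/145]
  40 → roll 3 (new)  [load 40/145]
  30 → roll 2  [load 145/145]
  30 → roll 3  [load 70/145]
  15 → roll 3  [load 85/145]
3 paper rolls opened.

3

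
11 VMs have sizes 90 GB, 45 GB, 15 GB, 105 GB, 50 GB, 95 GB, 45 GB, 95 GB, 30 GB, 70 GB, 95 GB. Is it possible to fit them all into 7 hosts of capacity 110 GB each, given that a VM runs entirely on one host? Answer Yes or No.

No

Total = 735 GB; ⌈735/110⌉ = 7.
The bound of 7 does not rule out 7, but exhaustive search shows no assignment into 7 hosts of capacity 110 GB exists — the minimum is 8.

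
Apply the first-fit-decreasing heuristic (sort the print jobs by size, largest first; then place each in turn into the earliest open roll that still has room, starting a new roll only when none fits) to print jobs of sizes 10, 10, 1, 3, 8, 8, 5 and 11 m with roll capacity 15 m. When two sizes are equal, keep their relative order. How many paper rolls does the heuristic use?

Sorted descending: 11, 10, 10, 8, 8, 5, 3, 1.
  11 → roll 1 (new)  [load 11/15]
  10 → roll 2 (new)  [load 10/15]
  10 → roll 3 (new)  [load 10/15]
  8 → roll 4 (new)  [load 8/15]
  8 → roll 5 (new)  [load 8/15]
  5 → roll 2  [load 15/15]
  3 → roll 1  [load 14/15]
  1 → roll 1  [load 15/15]
5 paper rolls opened.

5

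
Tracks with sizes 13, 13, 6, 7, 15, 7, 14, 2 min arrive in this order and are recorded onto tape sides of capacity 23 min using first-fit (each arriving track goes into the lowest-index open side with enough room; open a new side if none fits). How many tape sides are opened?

4

  13 → side 1 (new)  [load 13/23]
  13 → side 2 (new)  [load 13/23]
  6 → side 1  [load 19/23]
  7 → side 2  [load 20/23]
  15 → side 3 (new)  [load 15/23]
  7 → side 3  [load 22/23]
  14 → side 4 (new)  [load 14/23]
  2 → side 1  [load 21/23]
4 tape sides opened.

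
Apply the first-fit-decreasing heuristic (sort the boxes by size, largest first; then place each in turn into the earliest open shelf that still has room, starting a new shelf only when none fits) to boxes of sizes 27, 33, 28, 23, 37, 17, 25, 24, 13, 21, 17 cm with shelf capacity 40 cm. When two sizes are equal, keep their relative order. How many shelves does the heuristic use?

8

Sorted descending: 37, 33, 28, 27, 25, 24, 23, 21, 17, 17, 13.
  37 → shelf 1 (new)  [load 37/40]
  33 → shelf 2 (new)  [load 33/40]
  28 → shelf 3 (new)  [load 28/40]
  27 → shelf 4 (new)  [load 27/40]
  25 → shelf 5 (new)  [load 25/40]
  24 → shelf 6 (new)  [load 24/40]
  23 → shelf 7 (new)  [load 23/40]
  21 → shelf 8 (new)  [load 21/40]
  17 → shelf 7  [load 40/40]
  17 → shelf 8  [load 38/40]
  13 → shelf 4  [load 40/40]
8 shelves opened.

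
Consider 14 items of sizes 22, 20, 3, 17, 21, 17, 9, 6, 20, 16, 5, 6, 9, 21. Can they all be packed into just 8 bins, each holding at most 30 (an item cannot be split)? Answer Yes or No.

Yes

A valid assignment using 8 bins:
  bin 1: 22 + 6 = 28
  bin 2: 21 + 9 = 30
  bin 3: 21 + 9 = 30
  bin 4: 20 + 6 + 3 = 29
  bin 5: 20 + 5 = 25
  bin 6: 17 = 17
  bin 7: 17 = 17
  bin 8: 16 = 16
Every load is within 30, so 8 bins suffice.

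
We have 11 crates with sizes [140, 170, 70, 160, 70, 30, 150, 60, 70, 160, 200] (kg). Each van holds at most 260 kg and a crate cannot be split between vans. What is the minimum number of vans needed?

Total = 200 + 170 + 160 + 160 + 150 + 140 + 70 + 70 + 70 + 60 + 30 = 1280 kg.
Lower bound: ⌈1280/260⌉ = 5 vans.
Also, 6 crates each exceed 130 kg, and no two of those can share a van, so at least 6 vans are needed.
A packing using 6 vans:
  van 1: 200 + 60 = 260
  van 2: 170 + 70 = 240
  van 3: 160 + 70 + 30 = 260
  van 4: 160 + 70 = 230
  van 5: 150 = 150
  van 6: 140 = 140
This matches the lower bound, so 6 is optimal.

6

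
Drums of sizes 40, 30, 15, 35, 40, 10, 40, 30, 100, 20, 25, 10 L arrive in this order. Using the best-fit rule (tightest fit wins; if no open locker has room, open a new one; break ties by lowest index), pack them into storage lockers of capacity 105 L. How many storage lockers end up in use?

  40 → locker 1 (new)  [load 40/105]
  30 → locker 1  [load 70/105]
  15 → locker 1  [load 85/105]
  35 → locker 2 (new)  [load 35/105]
  40 → locker 2  [load 75/105]
  10 → locker 1  [load 95/105]
  40 → locker 3 (new)  [load 40/105]
  30 → locker 2  [load 105/105]
  100 → locker 4 (new)  [load 100/105]
  20 → locker 3  [load 60/105]
  25 → locker 3  [load 85/105]
  10 → locker 1  [load 105/105]
4 storage lockers opened.

4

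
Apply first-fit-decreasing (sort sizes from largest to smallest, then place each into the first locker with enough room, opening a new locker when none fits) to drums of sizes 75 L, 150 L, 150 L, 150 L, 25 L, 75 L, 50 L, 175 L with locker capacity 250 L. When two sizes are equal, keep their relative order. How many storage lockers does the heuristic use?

Sorted descending: 175, 150, 150, 150, 75, 75, 50, 25.
  175 → locker 1 (new)  [load 175/250]
  150 → locker 2 (new)  [load 150/250]
  150 → locker 3 (new)  [load 150/250]
  150 → locker 4 (new)  [load 150/250]
  75 → locker 1  [load 250/250]
  75 → locker 2  [load 225/250]
  50 → locker 3  [load 200/250]
  25 → locker 2  [load 250/250]
4 storage lockers opened.

4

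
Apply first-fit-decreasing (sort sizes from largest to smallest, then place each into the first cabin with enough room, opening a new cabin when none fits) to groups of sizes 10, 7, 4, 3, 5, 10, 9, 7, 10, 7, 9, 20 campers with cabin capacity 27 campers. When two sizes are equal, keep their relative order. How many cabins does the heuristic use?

Sorted descending: 20, 10, 10, 10, 9, 9, 7, 7, 7, 5, 4, 3.
  20 → cabin 1 (new)  [load 20/27]
  10 → cabin 2 (new)  [load 10/27]
  10 → cabin 2  [load 20/27]
  10 → cabin 3 (new)  [load 10/27]
  9 → cabin 3  [load 19/27]
  9 → cabin 4 (new)  [load 9/27]
  7 → cabin 1  [load 27/27]
  7 → cabin 2  [load 27/27]
  7 → cabin 3  [load 26/27]
  5 → cabin 4  [load 14/27]
  4 → cabin 4  [load 18/27]
  3 → cabin 4  [load 21/27]
4 cabins opened.

4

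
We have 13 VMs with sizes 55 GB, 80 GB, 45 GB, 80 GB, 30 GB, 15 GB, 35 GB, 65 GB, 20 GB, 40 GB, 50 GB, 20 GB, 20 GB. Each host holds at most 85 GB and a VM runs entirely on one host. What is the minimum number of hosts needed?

7

Total = 80 + 80 + 65 + 55 + 50 + 45 + 40 + 35 + 30 + 20 + 20 + 20 + 15 = 555 GB.
Lower bound: ⌈555/85⌉ = 7 hosts.
A packing using 7 hosts:
  host 1: 80 = 80
  host 2: 80 = 80
  host 3: 65 + 20 = 85
  host 4: 55 + 30 = 85
  host 5: 50 + 35 = 85
  host 6: 45 + 40 = 85
  host 7: 20 + 20 + 15 = 55
This matches the lower bound, so 7 is optimal.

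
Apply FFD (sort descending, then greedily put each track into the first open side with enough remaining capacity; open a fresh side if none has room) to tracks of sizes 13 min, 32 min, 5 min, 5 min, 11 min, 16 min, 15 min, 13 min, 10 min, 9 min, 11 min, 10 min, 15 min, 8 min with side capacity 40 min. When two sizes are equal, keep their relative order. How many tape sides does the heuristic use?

5

Sorted descending: 32, 16, 15, 15, 13, 13, 11, 11, 10, 10, 9, 8, 5, 5.
  32 → side 1 (new)  [load 32/40]
  16 → side 2 (new)  [load 16/40]
  15 → side 2  [load 31/40]
  15 → side 3 (new)  [load 15/40]
  13 → side 3  [load 28/40]
  13 → side 4 (new)  [load 13/40]
  11 → side 3  [load 39/40]
  11 → side 4  [load 24/40]
  10 → side 4  [load 34/40]
  10 → side 5 (new)  [load 10/40]
  9 → side 2  [load 40/40]
  8 → side 1  [load 40/40]
  5 → side 4  [load 39/40]
  5 → side 5  [load 15/40]
5 tape sides opened.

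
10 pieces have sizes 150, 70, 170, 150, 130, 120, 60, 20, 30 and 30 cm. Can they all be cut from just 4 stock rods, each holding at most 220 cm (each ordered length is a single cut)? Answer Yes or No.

No

Total = 930 cm; ⌈930/220⌉ = 5.
At least 5 stock rods are required, but only 4 are allowed.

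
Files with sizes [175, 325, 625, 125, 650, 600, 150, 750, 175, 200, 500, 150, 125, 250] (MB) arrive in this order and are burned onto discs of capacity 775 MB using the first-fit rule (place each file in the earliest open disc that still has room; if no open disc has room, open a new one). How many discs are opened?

7

  175 → disc 1 (new)  [load 175/775]
  325 → disc 1  [load 500/775]
  625 → disc 2 (new)  [load 625/775]
  125 → disc 1  [load 625/775]
  650 → disc 3 (new)  [load 650/775]
  600 → disc 4 (new)  [load 600/775]
  150 → disc 1  [load 775/775]
  750 → disc 5 (new)  [load 750/775]
  175 → disc 4  [load 775/775]
  200 → disc 6 (new)  [load 200/775]
  500 → disc 6  [load 700/775]
  150 → disc 2  [load 775/775]
  125 → disc 3  [load 775/775]
  250 → disc 7 (new)  [load 250/775]
7 discs opened.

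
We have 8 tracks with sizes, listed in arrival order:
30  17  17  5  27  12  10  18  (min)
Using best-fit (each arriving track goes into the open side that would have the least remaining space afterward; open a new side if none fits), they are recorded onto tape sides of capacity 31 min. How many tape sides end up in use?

  30 → side 1 (new)  [load 30/31]
  17 → side 2 (new)  [load 17/31]
  17 → side 3 (new)  [load 17/31]
  5 → side 2  [load 22/31]
  27 → side 4 (new)  [load 27/31]
  12 → side 3  [load 29/31]
  10 → side 5 (new)  [load 10/31]
  18 → side 5  [load 28/31]
5 tape sides opened.

5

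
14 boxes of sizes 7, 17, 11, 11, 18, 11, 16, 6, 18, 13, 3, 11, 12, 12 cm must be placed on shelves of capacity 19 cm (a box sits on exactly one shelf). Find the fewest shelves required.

11

Total = 18 + 18 + 17 + 16 + 13 + 12 + 12 + 11 + 11 + 11 + 11 + 7 + 6 + 3 = 166 cm.
Lower bound: ⌈166/19⌉ = 9 shelves.
Also, 11 boxes each exceed 19/2 cm, and no two of those can share a shelf, so at least 11 shelves are needed.
A packing using 11 shelves:
  shelf 1: 18 = 18
  shelf 2: 18 = 18
  shelf 3: 17 = 17
  shelf 4: 16 + 3 = 19
  shelf 5: 13 + 6 = 19
  shelf 6: 12 + 7 = 19
  shelf 7: 12 = 12
  shelf 8: 11 = 11
  shelf 9: 11 = 11
  shelf 10: 11 = 11
  shelf 11: 11 = 11
This matches the lower bound, so 11 is optimal.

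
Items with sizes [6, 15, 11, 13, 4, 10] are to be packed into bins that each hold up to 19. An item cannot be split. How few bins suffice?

4

Total = 15 + 13 + 11 + 10 + 6 + 4 = 59.
Lower bound: ⌈59/19⌉ = 4 bins.
A packing using 4 bins:
  bin 1: 15 + 4 = 19
  bin 2: 13 + 6 = 19
  bin 3: 11 = 11
  bin 4: 10 = 10
This matches the lower bound, so 4 is optimal.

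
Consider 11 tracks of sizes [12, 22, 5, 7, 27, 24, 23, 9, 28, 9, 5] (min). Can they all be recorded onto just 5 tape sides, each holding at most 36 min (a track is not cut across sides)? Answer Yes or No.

A valid assignment using 5 tape sides:
  side 1: 28 + 7 = 35
  side 2: 27 + 9 = 36
  side 3: 24 + 12 = 36
  side 4: 23 + 9 = 32
  side 5: 22 + 5 + 5 = 32
Every load is within 36 min, so 5 tape sides suffice.

Yes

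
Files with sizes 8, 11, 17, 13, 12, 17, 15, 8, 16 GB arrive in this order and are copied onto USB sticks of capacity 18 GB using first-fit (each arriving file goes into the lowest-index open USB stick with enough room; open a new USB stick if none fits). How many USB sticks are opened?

  8 → USB stick 1 (new)  [load 8/18]
  11 → USB stick 2 (new)  [load 11/18]
  17 → USB stick 3 (new)  [load 17/18]
  13 → USB stick 4 (new)  [load 13/18]
  12 → USB stick 5 (new)  [load 12/18]
  17 → USB stick 6 (new)  [load 17/18]
  15 → USB stick 7 (new)  [load 15/18]
  8 → USB stick 1  [load 16/18]
  16 → USB stick 8 (new)  [load 16/18]
8 USB sticks opened.

8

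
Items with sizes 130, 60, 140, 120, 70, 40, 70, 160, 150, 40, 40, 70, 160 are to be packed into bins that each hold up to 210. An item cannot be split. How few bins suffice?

Total = 160 + 160 + 150 + 140 + 130 + 120 + 70 + 70 + 70 + 60 + 40 + 40 + 40 = 1250.
Lower bound: ⌈1250/210⌉ = 6 bins.
A packing using 7 bins:
  bin 1: 160 + 40 = 200
  bin 2: 160 + 40 = 200
  bin 3: 150 + 60 = 210
  bin 4: 140 + 70 = 210
  bin 5: 130 + 70 = 200
  bin 6: 120 + 70 = 190
  bin 7: 40 = 40
No arrangement into 6 bins stays within capacity, so 7 is optimal.

7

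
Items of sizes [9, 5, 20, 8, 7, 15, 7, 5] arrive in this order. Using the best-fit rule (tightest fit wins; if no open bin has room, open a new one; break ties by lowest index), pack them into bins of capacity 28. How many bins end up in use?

3

  9 → bin 1 (new)  [load 9/28]
  5 → bin 1  [load 14/28]
  20 → bin 2 (new)  [load 20/28]
  8 → bin 2  [load 28/28]
  7 → bin 1  [load 21/28]
  15 → bin 3 (new)  [load 15/28]
  7 → bin 1  [load 28/28]
  5 → bin 3  [load 20/28]
3 bins opened.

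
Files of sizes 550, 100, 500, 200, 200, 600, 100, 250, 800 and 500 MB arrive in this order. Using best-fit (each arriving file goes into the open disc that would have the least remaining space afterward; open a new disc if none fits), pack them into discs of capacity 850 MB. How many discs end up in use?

5

  550 → disc 1 (new)  [load 550/850]
  100 → disc 1  [load 650/850]
  500 → disc 2 (new)  [load 500/850]
  200 → disc 1  [load 850/850]
  200 → disc 2  [load 700/850]
  600 → disc 3 (new)  [load 600/850]
  100 → disc 2  [load 800/850]
  250 → disc 3  [load 850/850]
  800 → disc 4 (new)  [load 800/850]
  500 → disc 5 (new)  [load 500/850]
5 discs opened.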